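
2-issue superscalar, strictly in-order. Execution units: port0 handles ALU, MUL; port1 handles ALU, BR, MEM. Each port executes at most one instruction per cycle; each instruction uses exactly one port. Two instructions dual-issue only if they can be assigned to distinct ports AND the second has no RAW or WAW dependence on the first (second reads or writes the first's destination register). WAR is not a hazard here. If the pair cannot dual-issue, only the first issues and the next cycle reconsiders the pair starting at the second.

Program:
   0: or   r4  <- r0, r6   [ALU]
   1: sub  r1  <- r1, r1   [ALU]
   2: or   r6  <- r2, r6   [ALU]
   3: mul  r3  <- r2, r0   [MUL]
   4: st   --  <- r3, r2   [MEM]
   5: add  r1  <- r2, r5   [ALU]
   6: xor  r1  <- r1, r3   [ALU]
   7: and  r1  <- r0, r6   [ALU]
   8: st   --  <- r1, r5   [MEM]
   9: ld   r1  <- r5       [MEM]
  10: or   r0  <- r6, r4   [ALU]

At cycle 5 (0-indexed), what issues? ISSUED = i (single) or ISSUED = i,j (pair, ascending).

#0 head=0: or.ALU;sub.ALU i0,i1 2-wide
#1 head=2: or.ALU;mul.MUL i2,i3 2-wide
#2 head=4: st.MEM;add.ALU i4,i5 2-wide
#3 head=6: xor.ALU i6 WAW r1
#4 head=7: and.ALU i7 RAW r1
#5 head=8: st.MEM i8 no-port MEM/MEM
#6 head=9: ld.MEM;or.ALU i9,i10 2-wide

ISSUED = 8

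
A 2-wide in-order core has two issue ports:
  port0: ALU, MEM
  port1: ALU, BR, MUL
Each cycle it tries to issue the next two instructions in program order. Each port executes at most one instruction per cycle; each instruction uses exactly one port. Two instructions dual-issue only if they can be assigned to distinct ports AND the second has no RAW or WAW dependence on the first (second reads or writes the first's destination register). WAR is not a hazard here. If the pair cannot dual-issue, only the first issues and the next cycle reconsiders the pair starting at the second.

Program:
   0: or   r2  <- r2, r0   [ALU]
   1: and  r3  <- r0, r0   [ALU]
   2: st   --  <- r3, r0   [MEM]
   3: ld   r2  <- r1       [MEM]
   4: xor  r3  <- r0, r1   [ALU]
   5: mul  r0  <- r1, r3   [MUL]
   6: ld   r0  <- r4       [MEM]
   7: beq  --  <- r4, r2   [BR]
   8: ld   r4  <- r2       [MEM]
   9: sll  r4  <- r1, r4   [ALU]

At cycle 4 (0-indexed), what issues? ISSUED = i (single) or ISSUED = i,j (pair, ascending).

ISSUED = 6,7

  cy0 -> i0,i1 (or/and) 2-wide
  cy1 -> i2 (st) no-port MEM/MEM
  cy2 -> i3,i4 (ld/xor) 2-wide
  cy3 -> i5 (mul) WAW r0
  cy4 -> i6,i7 (ld/beq) 2-wide
  cy5 -> i8 (ld) RAW+WAW r4
  cy6 -> i9 (sll) tail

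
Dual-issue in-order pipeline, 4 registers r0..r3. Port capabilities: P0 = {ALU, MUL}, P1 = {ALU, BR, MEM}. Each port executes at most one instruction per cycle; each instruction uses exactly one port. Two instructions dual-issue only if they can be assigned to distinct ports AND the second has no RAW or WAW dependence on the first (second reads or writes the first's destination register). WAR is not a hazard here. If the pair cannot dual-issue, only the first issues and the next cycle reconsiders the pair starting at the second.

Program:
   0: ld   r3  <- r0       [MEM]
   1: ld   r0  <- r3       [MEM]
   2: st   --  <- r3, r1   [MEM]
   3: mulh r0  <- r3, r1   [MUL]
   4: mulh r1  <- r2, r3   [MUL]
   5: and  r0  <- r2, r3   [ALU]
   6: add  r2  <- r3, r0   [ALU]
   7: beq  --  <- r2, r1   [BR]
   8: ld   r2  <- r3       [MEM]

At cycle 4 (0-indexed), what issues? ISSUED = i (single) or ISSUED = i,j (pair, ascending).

ISSUED = 6

  cy0 -> i0 (ld.MEM) no-port MEM/MEM
  cy1 -> i1 (ld.MEM) no-port MEM/MEM
  cy2 -> i2/i3 (st.MEM/mulh.MUL) 2-wide
  cy3 -> i4/i5 (mulh.MUL/and.ALU) 2-wide
  cy4 -> i6 (add.ALU) RAW r2
  cy5 -> i7 (beq.BR) no-port BR/MEM
  cy6 -> i8 (ld.MEM) tail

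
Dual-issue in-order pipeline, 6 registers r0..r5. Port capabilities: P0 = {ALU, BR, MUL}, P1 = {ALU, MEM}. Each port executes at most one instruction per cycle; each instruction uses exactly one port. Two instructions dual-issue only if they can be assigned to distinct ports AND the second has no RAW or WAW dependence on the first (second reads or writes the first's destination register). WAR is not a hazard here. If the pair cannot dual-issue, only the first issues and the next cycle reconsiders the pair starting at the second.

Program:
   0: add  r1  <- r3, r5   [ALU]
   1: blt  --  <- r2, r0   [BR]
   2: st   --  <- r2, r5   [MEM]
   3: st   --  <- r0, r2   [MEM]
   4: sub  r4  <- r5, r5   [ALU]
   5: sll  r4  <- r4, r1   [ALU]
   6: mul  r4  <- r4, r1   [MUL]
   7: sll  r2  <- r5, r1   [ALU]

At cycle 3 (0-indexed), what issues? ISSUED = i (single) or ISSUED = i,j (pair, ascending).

ISSUED = 5

t=0 i0/i1:add.ALU/blt.BR ; pair
t=1 i2:st.MEM ; no-port MEM/MEM
t=2 i3/i4:st.MEM/sub.ALU ; pair
t=3 i5:sll.ALU ; RAW+WAW r4
t=4 i6/i7:mul.MUL/sll.ALU ; pair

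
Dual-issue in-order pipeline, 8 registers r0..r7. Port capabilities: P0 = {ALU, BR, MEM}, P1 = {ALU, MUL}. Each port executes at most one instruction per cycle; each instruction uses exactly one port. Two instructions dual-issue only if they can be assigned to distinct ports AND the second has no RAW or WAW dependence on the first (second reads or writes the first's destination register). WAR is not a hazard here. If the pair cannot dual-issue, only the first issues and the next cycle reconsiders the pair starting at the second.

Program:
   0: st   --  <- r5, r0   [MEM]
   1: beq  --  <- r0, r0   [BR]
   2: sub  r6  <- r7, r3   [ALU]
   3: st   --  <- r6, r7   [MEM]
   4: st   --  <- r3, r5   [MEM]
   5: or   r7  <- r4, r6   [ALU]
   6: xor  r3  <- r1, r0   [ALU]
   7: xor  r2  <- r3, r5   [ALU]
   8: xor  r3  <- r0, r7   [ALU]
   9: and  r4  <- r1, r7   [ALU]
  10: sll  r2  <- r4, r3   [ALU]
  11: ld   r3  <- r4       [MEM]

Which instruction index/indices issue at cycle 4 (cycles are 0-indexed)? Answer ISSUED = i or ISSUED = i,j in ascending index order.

ISSUED = 6

  cy0 -> i0 (st) no-port MEM/BR
  cy1 -> i1,i2 (beq+sub) pair
  cy2 -> i3 (st) no-port MEM/MEM
  cy3 -> i4,i5 (st+or) pair
  cy4 -> i6 (xor) RAW r3
  cy5 -> i7,i8 (xor+xor) pair
  cy6 -> i9 (and) RAW r4
  cy7 -> i10,i11 (sll+ld) pair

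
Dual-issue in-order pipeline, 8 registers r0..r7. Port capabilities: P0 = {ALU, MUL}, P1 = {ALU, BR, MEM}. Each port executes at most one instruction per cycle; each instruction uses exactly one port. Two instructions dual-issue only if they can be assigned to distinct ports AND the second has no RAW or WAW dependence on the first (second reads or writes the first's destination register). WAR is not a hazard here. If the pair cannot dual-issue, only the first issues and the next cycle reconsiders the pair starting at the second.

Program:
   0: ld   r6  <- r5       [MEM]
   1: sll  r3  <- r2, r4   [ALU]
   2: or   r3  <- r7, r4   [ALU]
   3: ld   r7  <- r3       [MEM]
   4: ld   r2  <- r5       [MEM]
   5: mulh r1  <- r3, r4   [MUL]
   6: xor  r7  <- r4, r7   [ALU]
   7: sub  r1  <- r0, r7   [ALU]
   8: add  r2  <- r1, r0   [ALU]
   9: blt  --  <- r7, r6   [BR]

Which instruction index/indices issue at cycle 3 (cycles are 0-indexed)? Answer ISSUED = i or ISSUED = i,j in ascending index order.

ISSUED = 4,5

0. ld.MEM/sll.ALU @i0+i1  | 2-wide
1. or.ALU @i2  | RAW r3
2. ld.MEM @i3  | no-port MEM/MEM
3. ld.MEM/mulh.MUL @i4+i5  | 2-wide
4. xor.ALU @i6  | RAW r7
5. sub.ALU @i7  | RAW r1
6. add.ALU/blt.BR @i8+i9  | 2-wide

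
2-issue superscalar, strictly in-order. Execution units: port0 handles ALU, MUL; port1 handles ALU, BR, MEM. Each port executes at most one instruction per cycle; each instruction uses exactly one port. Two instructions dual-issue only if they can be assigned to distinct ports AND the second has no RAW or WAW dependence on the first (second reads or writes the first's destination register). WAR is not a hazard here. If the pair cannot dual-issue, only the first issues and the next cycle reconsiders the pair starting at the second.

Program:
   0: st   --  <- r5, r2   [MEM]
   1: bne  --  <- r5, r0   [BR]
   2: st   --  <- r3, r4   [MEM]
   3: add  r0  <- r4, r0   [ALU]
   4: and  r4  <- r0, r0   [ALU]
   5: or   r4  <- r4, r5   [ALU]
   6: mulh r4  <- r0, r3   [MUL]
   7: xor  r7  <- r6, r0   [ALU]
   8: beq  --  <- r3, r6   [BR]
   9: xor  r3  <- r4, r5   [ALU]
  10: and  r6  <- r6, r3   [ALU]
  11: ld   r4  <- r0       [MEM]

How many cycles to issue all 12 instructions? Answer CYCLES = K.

CYCLES = 8

c0: i0 st.MEM  no-port MEM/BR
c1: i1 bne.BR  no-port BR/MEM
c2: i2+i3 st.MEM+add.ALU  2-wide
c3: i4 and.ALU  RAW+WAW r4
c4: i5 or.ALU  WAW r4
c5: i6+i7 mulh.MUL+xor.ALU  2-wide
c6: i8+i9 beq.BR+xor.ALU  2-wide
c7: i10+i11 and.ALU+ld.MEM  2-wide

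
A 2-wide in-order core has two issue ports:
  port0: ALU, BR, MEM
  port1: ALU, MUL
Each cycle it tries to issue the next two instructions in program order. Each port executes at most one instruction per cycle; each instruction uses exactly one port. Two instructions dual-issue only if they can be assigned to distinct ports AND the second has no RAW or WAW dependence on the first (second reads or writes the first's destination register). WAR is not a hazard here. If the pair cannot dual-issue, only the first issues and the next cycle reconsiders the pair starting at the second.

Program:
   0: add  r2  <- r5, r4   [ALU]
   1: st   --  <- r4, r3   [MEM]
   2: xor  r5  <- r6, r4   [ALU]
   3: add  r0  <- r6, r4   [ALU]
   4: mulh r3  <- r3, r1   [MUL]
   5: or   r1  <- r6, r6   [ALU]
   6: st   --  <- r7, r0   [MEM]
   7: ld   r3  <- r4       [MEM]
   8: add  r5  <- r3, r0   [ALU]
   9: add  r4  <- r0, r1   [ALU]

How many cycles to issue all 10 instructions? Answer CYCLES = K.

CYCLES = 6

t=0 i0&i1:add/st ; dual
t=1 i2&i3:xor/add ; dual
t=2 i4&i5:mulh/or ; dual
t=3 i6:st ; no-port MEM/MEM
t=4 i7:ld ; RAW r3
t=5 i8&i9:add/add ; dual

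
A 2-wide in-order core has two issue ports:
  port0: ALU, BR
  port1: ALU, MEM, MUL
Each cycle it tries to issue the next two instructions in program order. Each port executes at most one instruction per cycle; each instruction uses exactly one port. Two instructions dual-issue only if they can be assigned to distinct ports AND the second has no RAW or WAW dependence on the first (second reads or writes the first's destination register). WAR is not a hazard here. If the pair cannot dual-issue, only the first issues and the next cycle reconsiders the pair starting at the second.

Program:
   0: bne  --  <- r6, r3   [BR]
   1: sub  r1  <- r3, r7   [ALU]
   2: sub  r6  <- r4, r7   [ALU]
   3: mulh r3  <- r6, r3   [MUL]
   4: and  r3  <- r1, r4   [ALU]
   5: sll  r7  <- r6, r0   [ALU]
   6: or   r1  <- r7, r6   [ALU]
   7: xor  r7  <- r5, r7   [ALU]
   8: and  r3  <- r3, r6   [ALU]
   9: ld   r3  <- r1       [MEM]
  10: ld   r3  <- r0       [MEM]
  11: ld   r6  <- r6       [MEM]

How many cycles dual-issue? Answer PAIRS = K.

#0 head=0: bne.BR sub.ALU i0+i1 2-wide
#1 head=2: sub.ALU i2 RAW r6
#2 head=3: mulh.MUL i3 WAW r3
#3 head=4: and.ALU sll.ALU i4+i5 2-wide
#4 head=6: or.ALU xor.ALU i6+i7 2-wide
#5 head=8: and.ALU i8 WAW r3
#6 head=9: ld.MEM i9 no-port MEM/MEM
#7 head=10: ld.MEM i10 no-port MEM/MEM
#8 head=11: ld.MEM i11 tail

PAIRS = 3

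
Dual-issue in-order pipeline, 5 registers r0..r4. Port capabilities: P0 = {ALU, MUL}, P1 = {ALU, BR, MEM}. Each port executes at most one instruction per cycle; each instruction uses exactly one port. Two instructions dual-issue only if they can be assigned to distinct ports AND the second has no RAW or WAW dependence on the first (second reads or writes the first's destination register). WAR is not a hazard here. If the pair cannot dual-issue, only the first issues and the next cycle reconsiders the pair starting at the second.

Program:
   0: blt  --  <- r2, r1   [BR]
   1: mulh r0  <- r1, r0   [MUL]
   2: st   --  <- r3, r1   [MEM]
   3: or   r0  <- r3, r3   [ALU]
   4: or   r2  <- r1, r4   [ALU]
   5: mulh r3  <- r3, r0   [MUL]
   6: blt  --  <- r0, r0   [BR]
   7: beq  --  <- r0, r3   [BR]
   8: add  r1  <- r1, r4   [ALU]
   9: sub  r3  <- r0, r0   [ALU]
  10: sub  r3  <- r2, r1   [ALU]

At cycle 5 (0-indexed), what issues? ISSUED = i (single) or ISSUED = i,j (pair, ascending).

t=0 i0,i1:blt/mulh ; dual
t=1 i2,i3:st/or ; dual
t=2 i4,i5:or/mulh ; dual
t=3 i6:blt ; no-port BR/BR
t=4 i7,i8:beq/add ; dual
t=5 i9:sub ; WAW r3
t=6 i10:sub ; tail

ISSUED = 9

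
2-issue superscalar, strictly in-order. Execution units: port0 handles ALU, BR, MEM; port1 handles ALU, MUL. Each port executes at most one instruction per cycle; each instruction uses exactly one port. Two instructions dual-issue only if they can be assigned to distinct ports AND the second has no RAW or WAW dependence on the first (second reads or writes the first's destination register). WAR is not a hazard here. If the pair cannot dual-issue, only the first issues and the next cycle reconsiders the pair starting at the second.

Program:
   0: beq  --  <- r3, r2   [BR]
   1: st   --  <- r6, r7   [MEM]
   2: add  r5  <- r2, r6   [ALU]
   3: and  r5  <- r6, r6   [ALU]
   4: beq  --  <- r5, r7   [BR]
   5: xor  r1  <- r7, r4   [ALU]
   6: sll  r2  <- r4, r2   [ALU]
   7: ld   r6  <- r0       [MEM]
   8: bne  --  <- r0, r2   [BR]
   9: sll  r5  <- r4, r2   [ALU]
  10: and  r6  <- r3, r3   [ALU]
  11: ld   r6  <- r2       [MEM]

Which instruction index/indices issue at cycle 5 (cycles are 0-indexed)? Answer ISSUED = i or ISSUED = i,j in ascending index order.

  cy0 -> i0 (beq) no-port BR/MEM
  cy1 -> i1+i2 (st+add) 2-wide
  cy2 -> i3 (and) RAW r5
  cy3 -> i4+i5 (beq+xor) 2-wide
  cy4 -> i6+i7 (sll+ld) 2-wide
  cy5 -> i8+i9 (bne+sll) 2-wide
  cy6 -> i10 (and) WAW r6
  cy7 -> i11 (ld) tail

ISSUED = 8,9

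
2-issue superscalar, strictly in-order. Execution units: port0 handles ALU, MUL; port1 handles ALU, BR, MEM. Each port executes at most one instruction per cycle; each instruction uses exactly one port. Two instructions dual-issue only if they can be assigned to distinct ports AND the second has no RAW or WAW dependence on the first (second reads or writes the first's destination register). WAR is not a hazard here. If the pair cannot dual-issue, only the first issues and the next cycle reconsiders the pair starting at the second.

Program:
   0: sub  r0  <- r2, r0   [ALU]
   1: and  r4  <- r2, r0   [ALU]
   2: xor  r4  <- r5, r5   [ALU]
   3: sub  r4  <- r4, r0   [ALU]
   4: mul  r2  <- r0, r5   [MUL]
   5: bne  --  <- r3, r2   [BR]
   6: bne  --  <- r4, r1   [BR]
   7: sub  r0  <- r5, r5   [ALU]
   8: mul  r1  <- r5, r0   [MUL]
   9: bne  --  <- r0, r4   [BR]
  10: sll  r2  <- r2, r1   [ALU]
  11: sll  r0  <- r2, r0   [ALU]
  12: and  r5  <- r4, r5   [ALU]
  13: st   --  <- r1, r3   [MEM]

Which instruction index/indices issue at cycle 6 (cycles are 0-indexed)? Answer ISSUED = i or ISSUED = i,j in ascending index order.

0. sub @i0  | RAW r0
1. and @i1  | WAW r4
2. xor @i2  | RAW+WAW r4
3. sub;mul @i3/i4  | 2-wide
4. bne @i5  | no-port BR/BR
5. bne;sub @i6/i7  | 2-wide
6. mul;bne @i8/i9  | 2-wide
7. sll @i10  | RAW r2
8. sll;and @i11/i12  | 2-wide
9. st @i13  | tail

ISSUED = 8,9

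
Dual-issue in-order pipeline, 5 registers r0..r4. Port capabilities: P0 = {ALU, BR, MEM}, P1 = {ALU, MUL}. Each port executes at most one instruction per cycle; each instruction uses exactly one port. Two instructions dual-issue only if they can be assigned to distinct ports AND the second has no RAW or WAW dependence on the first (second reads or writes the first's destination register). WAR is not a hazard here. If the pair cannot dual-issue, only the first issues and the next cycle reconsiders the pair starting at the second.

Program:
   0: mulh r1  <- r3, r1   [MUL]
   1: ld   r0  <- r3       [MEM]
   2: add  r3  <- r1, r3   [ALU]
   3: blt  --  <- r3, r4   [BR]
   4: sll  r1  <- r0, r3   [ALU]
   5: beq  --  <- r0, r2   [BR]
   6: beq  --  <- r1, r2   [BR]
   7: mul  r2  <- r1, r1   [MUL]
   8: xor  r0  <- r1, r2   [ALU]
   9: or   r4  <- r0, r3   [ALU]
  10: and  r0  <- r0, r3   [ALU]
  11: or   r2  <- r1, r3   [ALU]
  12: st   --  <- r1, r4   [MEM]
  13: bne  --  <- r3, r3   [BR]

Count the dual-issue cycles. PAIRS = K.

[0] i0/i1  mulh.MUL;ld.MEM  -- dual
[1] i2  add.ALU  -- RAW r3
[2] i3/i4  blt.BR;sll.ALU  -- dual
[3] i5  beq.BR  -- no-port BR/BR
[4] i6/i7  beq.BR;mul.MUL  -- dual
[5] i8  xor.ALU  -- RAW r0
[6] i9/i10  or.ALU;and.ALU  -- dual
[7] i11/i12  or.ALU;st.MEM  -- dual
[8] i13  bne.BR  -- tail

PAIRS = 5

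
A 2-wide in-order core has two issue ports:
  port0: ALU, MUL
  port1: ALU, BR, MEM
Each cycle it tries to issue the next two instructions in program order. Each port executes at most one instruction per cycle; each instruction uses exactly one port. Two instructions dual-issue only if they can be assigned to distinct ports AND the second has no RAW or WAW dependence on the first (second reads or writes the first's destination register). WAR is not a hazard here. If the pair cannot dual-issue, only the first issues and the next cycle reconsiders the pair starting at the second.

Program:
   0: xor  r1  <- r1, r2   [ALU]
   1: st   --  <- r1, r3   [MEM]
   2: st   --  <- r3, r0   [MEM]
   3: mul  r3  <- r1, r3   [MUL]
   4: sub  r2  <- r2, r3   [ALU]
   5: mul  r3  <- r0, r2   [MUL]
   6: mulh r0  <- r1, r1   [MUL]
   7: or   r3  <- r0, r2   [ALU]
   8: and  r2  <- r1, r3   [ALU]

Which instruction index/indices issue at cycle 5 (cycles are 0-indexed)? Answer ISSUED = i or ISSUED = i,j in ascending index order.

c0: i0 xor.ALU  RAW r1
c1: i1 st.MEM  no-port MEM/MEM
c2: i2+i3 st.MEM/mul.MUL  pair
c3: i4 sub.ALU  RAW r2
c4: i5 mul.MUL  no-port MUL/MUL
c5: i6 mulh.MUL  RAW r0
c6: i7 or.ALU  RAW r3
c7: i8 and.ALU  tail

ISSUED = 6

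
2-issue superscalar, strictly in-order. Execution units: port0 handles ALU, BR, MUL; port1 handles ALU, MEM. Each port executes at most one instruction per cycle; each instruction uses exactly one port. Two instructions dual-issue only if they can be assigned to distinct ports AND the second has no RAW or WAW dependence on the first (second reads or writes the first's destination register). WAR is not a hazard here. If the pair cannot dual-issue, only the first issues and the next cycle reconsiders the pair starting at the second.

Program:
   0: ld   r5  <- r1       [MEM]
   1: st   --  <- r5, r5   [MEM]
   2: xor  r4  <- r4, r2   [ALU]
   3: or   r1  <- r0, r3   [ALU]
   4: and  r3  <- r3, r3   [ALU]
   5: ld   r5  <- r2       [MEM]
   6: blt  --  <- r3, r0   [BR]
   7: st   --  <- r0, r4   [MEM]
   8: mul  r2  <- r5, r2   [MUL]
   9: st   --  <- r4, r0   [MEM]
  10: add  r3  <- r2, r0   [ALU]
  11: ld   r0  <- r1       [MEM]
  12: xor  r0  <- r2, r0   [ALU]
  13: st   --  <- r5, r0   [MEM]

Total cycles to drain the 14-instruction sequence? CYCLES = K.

CYCLES = 9

0. ld.MEM @i0  | no-port MEM/MEM
1. st.MEM;xor.ALU @i1&i2  | pair
2. or.ALU;and.ALU @i3&i4  | pair
3. ld.MEM;blt.BR @i5&i6  | pair
4. st.MEM;mul.MUL @i7&i8  | pair
5. st.MEM;add.ALU @i9&i10  | pair
6. ld.MEM @i11  | RAW+WAW r0
7. xor.ALU @i12  | RAW r0
8. st.MEM @i13  | tail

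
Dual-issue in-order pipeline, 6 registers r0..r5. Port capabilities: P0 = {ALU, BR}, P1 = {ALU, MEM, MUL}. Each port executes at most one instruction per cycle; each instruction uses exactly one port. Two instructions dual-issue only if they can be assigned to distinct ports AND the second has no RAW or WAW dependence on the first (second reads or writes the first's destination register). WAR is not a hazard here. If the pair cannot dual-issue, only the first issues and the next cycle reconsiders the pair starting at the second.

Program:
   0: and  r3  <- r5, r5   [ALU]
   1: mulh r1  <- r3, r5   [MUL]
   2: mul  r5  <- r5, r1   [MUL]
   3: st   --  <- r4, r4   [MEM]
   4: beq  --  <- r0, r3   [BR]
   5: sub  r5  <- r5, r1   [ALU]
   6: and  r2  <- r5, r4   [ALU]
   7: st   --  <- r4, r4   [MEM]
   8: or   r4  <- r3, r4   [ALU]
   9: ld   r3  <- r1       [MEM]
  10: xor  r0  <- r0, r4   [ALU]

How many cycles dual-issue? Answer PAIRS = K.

0. and.ALU @i0  | RAW r3
1. mulh.MUL @i1  | no-port MUL/MUL
2. mul.MUL @i2  | no-port MUL/MEM
3. st.MEM/beq.BR @i3,i4  | pair
4. sub.ALU @i5  | RAW r5
5. and.ALU/st.MEM @i6,i7  | pair
6. or.ALU/ld.MEM @i8,i9  | pair
7. xor.ALU @i10  | tail

PAIRS = 3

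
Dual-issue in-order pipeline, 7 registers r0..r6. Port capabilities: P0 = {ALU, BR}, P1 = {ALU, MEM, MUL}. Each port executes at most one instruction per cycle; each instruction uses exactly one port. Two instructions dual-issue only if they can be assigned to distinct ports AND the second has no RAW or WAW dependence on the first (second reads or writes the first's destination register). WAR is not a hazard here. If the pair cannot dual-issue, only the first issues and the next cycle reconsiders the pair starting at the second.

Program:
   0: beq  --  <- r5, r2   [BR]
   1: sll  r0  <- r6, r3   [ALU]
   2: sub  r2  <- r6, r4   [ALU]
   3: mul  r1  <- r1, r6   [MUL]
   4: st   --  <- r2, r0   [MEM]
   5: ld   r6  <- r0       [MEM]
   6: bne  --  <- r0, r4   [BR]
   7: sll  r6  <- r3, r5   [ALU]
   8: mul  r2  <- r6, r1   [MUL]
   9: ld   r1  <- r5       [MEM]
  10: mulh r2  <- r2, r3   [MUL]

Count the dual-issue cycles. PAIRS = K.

PAIRS = 3

t=0 i0&i1:beq/sll ; dual
t=1 i2&i3:sub/mul ; dual
t=2 i4:st ; no-port MEM/MEM
t=3 i5&i6:ld/bne ; dual
t=4 i7:sll ; RAW r6
t=5 i8:mul ; no-port MUL/MEM
t=6 i9:ld ; no-port MEM/MUL
t=7 i10:mulh ; tail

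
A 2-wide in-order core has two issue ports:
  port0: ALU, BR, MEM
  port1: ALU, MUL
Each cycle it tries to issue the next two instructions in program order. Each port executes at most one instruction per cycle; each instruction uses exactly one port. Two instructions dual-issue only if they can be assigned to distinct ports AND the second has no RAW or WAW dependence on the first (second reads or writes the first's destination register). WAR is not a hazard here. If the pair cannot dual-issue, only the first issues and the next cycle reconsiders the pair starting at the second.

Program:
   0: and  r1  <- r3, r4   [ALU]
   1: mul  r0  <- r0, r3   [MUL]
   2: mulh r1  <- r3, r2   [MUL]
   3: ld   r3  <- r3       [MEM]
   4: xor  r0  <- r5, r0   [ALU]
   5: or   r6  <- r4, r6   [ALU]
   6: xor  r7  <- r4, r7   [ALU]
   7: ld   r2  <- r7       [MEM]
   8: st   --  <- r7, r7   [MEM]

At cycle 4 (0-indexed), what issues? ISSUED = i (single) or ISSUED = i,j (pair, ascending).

ISSUED = 7

0. and+mul @i0,i1  | dual
1. mulh+ld @i2,i3  | dual
2. xor+or @i4,i5  | dual
3. xor @i6  | RAW r7
4. ld @i7  | no-port MEM/MEM
5. st @i8  | tail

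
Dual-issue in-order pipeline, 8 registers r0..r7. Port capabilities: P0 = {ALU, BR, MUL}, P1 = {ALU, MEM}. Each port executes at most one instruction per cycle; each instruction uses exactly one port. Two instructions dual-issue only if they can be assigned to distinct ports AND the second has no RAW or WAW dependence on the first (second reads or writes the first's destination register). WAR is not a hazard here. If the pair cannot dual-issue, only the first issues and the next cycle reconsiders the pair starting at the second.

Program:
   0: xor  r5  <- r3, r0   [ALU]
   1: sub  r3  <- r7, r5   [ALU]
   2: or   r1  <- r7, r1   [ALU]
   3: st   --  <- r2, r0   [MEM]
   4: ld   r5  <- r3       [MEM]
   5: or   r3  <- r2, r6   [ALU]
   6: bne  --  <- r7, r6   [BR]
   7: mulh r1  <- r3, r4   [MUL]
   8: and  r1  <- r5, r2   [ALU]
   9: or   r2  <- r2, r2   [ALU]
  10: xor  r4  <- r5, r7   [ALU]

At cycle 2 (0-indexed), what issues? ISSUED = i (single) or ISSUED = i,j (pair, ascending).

c0: i0 xor  RAW r5
c1: i1/i2 sub;or  2-wide
c2: i3 st  no-port MEM/MEM
c3: i4/i5 ld;or  2-wide
c4: i6 bne  no-port BR/MUL
c5: i7 mulh  WAW r1
c6: i8/i9 and;or  2-wide
c7: i10 xor  tail

ISSUED = 3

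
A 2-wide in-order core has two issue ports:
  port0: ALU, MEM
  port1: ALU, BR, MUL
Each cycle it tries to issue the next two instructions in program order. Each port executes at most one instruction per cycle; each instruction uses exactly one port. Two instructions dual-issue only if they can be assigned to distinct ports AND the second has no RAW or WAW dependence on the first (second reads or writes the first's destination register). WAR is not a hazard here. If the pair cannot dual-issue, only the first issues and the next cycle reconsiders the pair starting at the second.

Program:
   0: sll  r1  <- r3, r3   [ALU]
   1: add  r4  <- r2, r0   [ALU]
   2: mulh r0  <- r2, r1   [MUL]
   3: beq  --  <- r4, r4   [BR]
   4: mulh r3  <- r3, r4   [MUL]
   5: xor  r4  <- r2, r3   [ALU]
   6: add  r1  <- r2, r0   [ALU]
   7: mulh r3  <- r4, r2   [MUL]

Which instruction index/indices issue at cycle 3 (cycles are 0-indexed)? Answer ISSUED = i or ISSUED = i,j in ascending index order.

ISSUED = 4

0. sll/add @i0,i1  | dual
1. mulh @i2  | no-port MUL/BR
2. beq @i3  | no-port BR/MUL
3. mulh @i4  | RAW r3
4. xor/add @i5,i6  | dual
5. mulh @i7  | tail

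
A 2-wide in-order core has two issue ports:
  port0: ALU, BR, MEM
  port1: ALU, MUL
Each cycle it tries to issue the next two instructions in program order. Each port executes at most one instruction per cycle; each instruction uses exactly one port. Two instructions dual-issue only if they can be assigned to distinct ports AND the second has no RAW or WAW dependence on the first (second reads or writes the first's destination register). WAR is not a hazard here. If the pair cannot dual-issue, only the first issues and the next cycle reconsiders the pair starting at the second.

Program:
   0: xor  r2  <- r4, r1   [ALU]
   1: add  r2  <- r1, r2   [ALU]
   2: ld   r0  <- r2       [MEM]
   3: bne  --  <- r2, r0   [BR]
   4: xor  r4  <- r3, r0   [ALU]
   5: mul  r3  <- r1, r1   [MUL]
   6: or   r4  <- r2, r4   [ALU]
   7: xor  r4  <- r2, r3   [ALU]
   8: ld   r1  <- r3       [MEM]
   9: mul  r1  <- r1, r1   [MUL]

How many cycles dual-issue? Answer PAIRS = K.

[0] i0  xor  -- RAW+WAW r2
[1] i1  add  -- RAW r2
[2] i2  ld  -- no-port MEM/BR
[3] i3&i4  bne/xor  -- 2-wide
[4] i5&i6  mul/or  -- 2-wide
[5] i7&i8  xor/ld  -- 2-wide
[6] i9  mul  -- tail

PAIRS = 3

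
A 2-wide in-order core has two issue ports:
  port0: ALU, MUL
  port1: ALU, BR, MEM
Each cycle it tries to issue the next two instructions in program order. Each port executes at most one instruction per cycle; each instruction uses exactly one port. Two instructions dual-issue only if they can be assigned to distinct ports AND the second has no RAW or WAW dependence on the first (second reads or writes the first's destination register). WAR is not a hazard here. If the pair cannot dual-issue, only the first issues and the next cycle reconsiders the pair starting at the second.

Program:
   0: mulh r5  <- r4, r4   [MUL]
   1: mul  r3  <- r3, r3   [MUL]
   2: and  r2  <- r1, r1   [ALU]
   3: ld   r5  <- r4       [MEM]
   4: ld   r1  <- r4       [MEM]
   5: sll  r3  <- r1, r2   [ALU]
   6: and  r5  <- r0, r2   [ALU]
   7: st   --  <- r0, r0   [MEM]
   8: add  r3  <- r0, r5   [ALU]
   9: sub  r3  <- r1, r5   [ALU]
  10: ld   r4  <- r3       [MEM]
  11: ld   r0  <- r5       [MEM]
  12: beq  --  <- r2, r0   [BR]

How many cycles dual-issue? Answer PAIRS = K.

PAIRS = 3

0. mulh.MUL @i0  | no-port MUL/MUL
1. mul.MUL/and.ALU @i1,i2  | pair
2. ld.MEM @i3  | no-port MEM/MEM
3. ld.MEM @i4  | RAW r1
4. sll.ALU/and.ALU @i5,i6  | pair
5. st.MEM/add.ALU @i7,i8  | pair
6. sub.ALU @i9  | RAW r3
7. ld.MEM @i10  | no-port MEM/MEM
8. ld.MEM @i11  | no-port MEM/BR
9. beq.BR @i12  | tail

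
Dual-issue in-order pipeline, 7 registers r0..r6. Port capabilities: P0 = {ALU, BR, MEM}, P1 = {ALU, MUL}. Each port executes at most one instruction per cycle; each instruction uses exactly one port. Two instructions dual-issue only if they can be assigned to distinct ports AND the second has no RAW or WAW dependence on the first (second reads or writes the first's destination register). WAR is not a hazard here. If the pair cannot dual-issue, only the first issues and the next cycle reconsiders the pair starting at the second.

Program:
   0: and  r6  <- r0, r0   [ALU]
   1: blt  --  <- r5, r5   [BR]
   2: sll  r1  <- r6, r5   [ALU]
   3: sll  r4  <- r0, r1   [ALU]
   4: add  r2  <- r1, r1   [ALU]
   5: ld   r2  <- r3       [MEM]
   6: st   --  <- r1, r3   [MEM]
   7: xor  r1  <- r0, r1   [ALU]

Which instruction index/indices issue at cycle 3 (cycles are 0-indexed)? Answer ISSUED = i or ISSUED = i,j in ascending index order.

ISSUED = 5

[0] i0+i1  and+blt  -- dual
[1] i2  sll  -- RAW r1
[2] i3+i4  sll+add  -- dual
[3] i5  ld  -- no-port MEM/MEM
[4] i6+i7  st+xor  -- dual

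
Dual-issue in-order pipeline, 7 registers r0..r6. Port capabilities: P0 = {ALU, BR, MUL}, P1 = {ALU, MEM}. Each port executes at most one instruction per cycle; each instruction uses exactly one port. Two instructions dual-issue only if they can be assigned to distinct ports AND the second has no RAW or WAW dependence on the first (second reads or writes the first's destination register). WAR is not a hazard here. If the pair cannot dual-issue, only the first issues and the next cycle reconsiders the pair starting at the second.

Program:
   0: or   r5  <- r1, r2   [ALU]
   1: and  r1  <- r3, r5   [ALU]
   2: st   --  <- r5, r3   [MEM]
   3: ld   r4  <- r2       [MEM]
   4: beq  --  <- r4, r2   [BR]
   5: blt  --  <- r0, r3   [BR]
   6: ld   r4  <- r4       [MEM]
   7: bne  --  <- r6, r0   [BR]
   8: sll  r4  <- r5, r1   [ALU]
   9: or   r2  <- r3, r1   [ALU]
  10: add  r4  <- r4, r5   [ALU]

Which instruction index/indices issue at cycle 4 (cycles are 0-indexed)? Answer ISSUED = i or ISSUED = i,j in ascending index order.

ISSUED = 5,6

c0: i0 or.ALU  RAW r5
c1: i1/i2 and.ALU;st.MEM  2-wide
c2: i3 ld.MEM  RAW r4
c3: i4 beq.BR  no-port BR/BR
c4: i5/i6 blt.BR;ld.MEM  2-wide
c5: i7/i8 bne.BR;sll.ALU  2-wide
c6: i9/i10 or.ALU;add.ALU  2-wide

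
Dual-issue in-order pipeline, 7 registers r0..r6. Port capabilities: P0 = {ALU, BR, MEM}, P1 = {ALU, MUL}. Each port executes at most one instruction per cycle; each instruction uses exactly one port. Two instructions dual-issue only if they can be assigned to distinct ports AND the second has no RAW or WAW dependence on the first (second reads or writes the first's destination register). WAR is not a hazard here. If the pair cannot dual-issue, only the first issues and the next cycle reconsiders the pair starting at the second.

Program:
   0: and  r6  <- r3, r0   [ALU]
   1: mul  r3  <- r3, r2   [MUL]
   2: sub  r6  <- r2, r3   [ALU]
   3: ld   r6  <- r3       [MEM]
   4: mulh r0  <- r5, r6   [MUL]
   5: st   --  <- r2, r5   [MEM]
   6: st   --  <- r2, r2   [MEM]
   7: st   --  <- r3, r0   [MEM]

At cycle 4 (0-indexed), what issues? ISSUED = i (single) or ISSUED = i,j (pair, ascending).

ISSUED = 6

  cy0 -> i0,i1 (and.ALU;mul.MUL) pair
  cy1 -> i2 (sub.ALU) WAW r6
  cy2 -> i3 (ld.MEM) RAW r6
  cy3 -> i4,i5 (mulh.MUL;st.MEM) pair
  cy4 -> i6 (st.MEM) no-port MEM/MEM
  cy5 -> i7 (st.MEM) tail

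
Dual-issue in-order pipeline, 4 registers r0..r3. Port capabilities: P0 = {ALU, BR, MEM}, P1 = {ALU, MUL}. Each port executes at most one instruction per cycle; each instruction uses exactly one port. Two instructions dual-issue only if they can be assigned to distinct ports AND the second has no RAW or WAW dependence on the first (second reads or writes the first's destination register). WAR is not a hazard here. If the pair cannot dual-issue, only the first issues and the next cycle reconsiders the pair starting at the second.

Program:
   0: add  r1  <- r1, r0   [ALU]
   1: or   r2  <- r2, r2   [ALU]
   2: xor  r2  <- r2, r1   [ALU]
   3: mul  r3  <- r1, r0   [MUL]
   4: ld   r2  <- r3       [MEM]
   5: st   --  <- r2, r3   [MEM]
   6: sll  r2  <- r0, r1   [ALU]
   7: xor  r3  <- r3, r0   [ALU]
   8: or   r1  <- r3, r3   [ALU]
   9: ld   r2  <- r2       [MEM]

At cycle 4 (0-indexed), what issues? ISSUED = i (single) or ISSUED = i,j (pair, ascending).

#0 head=0: add.ALU/or.ALU i0&i1 pair
#1 head=2: xor.ALU/mul.MUL i2&i3 pair
#2 head=4: ld.MEM i4 no-port MEM/MEM
#3 head=5: st.MEM/sll.ALU i5&i6 pair
#4 head=7: xor.ALU i7 RAW r3
#5 head=8: or.ALU/ld.MEM i8&i9 pair

ISSUED = 7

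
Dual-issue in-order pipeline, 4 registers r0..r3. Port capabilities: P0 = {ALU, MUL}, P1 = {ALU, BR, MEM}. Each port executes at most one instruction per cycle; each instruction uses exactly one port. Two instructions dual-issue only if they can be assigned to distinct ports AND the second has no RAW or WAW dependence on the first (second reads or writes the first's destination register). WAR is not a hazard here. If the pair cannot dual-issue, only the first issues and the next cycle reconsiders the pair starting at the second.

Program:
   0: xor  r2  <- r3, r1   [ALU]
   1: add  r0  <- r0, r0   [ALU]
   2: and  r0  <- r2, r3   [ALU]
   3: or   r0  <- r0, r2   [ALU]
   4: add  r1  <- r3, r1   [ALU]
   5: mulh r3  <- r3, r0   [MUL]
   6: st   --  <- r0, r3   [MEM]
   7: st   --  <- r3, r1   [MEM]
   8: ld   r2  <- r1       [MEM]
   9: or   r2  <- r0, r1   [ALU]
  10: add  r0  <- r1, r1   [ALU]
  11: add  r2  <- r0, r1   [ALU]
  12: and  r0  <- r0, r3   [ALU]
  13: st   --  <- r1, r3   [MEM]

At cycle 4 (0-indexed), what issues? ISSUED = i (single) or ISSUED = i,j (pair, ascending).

[0] i0/i1  xor;add  -- pair
[1] i2  and  -- RAW+WAW r0
[2] i3/i4  or;add  -- pair
[3] i5  mulh  -- RAW r3
[4] i6  st  -- no-port MEM/MEM
[5] i7  st  -- no-port MEM/MEM
[6] i8  ld  -- WAW r2
[7] i9/i10  or;add  -- pair
[8] i11/i12  add;and  -- pair
[9] i13  st  -- tail

ISSUED = 6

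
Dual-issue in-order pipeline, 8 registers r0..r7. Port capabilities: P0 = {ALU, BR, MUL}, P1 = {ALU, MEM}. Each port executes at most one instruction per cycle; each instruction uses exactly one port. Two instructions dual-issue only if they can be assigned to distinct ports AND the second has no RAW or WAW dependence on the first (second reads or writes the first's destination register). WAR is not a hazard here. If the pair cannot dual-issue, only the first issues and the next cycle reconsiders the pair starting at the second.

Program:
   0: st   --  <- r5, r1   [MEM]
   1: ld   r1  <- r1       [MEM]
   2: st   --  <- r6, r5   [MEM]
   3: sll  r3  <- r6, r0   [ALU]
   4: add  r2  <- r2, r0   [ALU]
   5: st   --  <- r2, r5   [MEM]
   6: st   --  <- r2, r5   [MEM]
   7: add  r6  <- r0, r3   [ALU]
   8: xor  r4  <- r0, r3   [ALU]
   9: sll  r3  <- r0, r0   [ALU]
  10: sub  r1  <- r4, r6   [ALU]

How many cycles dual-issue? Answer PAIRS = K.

[0] i0  st.MEM  -- no-port MEM/MEM
[1] i1  ld.MEM  -- no-port MEM/MEM
[2] i2+i3  st.MEM sll.ALU  -- 2-wide
[3] i4  add.ALU  -- RAW r2
[4] i5  st.MEM  -- no-port MEM/MEM
[5] i6+i7  st.MEM add.ALU  -- 2-wide
[6] i8+i9  xor.ALU sll.ALU  -- 2-wide
[7] i10  sub.ALU  -- tail

PAIRS = 3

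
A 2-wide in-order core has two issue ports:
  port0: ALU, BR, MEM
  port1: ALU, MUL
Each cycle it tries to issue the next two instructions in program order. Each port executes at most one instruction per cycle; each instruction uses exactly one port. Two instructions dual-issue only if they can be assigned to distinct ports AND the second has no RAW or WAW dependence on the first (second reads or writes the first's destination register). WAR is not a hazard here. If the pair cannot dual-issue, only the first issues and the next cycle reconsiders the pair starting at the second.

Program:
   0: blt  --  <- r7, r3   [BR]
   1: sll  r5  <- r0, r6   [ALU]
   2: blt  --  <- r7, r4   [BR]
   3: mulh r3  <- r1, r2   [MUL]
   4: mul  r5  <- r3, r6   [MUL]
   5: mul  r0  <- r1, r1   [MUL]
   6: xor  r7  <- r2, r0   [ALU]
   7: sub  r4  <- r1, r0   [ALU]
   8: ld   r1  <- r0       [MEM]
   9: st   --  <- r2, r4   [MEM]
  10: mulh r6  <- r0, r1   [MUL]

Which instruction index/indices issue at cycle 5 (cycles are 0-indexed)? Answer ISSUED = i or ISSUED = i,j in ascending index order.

ISSUED = 8

#0 head=0: blt sll i0+i1 2-wide
#1 head=2: blt mulh i2+i3 2-wide
#2 head=4: mul i4 no-port MUL/MUL
#3 head=5: mul i5 RAW r0
#4 head=6: xor sub i6+i7 2-wide
#5 head=8: ld i8 no-port MEM/MEM
#6 head=9: st mulh i9+i10 2-wide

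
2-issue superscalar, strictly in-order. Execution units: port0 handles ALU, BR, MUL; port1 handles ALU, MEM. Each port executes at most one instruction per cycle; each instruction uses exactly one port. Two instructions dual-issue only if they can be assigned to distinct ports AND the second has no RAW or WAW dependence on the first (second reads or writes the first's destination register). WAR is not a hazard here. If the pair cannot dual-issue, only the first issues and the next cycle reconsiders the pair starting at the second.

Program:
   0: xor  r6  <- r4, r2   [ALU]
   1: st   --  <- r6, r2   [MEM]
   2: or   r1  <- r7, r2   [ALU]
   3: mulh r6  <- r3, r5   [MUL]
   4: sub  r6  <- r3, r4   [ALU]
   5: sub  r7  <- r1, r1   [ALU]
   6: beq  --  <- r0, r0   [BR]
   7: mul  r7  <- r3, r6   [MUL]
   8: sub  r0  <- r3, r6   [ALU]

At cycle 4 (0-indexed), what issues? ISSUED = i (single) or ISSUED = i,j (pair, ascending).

ISSUED = 6

c0: i0 xor.ALU  RAW r6
c1: i1/i2 st.MEM+or.ALU  dual
c2: i3 mulh.MUL  WAW r6
c3: i4/i5 sub.ALU+sub.ALU  dual
c4: i6 beq.BR  no-port BR/MUL
c5: i7/i8 mul.MUL+sub.ALU  dual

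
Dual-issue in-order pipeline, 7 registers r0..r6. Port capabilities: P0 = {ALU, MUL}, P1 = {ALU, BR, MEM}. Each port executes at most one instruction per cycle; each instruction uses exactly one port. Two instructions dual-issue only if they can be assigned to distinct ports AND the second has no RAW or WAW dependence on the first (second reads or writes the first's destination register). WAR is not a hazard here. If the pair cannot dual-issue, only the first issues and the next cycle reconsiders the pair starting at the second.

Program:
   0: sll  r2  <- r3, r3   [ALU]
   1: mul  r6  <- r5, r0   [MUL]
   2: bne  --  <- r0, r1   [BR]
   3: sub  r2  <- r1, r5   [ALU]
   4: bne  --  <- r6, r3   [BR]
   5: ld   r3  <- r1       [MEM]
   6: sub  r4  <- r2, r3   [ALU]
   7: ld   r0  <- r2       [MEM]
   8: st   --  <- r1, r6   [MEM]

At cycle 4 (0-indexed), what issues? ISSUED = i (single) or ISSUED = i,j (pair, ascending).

t=0 i0,i1:sll.ALU+mul.MUL ; dual
t=1 i2,i3:bne.BR+sub.ALU ; dual
t=2 i4:bne.BR ; no-port BR/MEM
t=3 i5:ld.MEM ; RAW r3
t=4 i6,i7:sub.ALU+ld.MEM ; dual
t=5 i8:st.MEM ; tail

ISSUED = 6,7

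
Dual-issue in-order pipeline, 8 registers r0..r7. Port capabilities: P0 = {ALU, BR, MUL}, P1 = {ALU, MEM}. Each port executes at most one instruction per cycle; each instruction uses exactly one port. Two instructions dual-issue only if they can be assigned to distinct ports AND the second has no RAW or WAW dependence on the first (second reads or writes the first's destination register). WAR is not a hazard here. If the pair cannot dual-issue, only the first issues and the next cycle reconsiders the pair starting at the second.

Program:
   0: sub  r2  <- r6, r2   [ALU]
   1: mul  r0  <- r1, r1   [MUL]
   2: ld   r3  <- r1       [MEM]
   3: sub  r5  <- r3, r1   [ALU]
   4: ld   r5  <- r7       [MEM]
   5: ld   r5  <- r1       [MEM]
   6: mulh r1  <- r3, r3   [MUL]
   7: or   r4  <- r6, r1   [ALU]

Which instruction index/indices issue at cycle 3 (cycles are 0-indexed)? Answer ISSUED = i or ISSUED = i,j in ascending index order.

[0] i0/i1  sub/mul  -- 2-wide
[1] i2  ld  -- RAW r3
[2] i3  sub  -- WAW r5
[3] i4  ld  -- no-port MEM/MEM
[4] i5/i6  ld/mulh  -- 2-wide
[5] i7  or  -- tail

ISSUED = 4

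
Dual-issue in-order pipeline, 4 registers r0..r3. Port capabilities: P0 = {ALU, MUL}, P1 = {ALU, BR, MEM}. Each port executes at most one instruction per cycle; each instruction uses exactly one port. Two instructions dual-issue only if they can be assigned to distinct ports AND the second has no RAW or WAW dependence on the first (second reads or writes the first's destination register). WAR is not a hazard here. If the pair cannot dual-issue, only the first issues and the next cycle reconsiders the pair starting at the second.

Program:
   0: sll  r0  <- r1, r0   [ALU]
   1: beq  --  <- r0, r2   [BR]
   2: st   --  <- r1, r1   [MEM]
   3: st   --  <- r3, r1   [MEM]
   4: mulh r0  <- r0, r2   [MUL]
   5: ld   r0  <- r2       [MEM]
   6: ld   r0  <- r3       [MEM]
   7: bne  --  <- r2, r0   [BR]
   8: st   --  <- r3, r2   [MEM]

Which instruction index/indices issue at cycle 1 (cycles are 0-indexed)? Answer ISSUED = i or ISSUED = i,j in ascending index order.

ISSUED = 1

c0: i0 sll  RAW r0
c1: i1 beq  no-port BR/MEM
c2: i2 st  no-port MEM/MEM
c3: i3/i4 st;mulh  dual
c4: i5 ld  no-port MEM/MEM
c5: i6 ld  no-port MEM/BR
c6: i7 bne  no-port BR/MEM
c7: i8 st  tail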